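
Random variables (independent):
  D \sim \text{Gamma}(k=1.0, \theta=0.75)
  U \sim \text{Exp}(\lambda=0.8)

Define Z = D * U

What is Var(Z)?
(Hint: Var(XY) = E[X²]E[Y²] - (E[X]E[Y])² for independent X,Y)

Var(XY) = E[X²]E[Y²] - (E[X]E[Y])²
E[D] = 0.75, Var(D) = 0.5625
E[U] = 1.25, Var(U) = 1.5625
E[D²] = 0.5625 + 0.75² = 1.125
E[U²] = 1.5625 + 1.25² = 3.125
Var(Z) = 1.125*3.125 - (0.75*1.25)²
= 3.515625 - 0.87890625 = 2.6367188

2.6367188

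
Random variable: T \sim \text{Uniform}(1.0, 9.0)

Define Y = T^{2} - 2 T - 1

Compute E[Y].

E[Y] = 1*E[T²] - 2*E[T] - 1
E[T] = 5
E[T²] = Var(T) + (E[T])² = 5.3333333 + 25 = 30.333333
E[Y] = 1*30.333333 - 2*5 - 1 = 19.333333

19.333333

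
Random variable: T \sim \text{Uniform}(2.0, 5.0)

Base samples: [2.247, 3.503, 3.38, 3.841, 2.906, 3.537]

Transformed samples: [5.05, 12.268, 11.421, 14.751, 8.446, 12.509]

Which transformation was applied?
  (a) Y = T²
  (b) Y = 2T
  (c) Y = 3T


Checking option (a) Y = T²:
  T = 2.247 -> Y = 5.05 ✓
  T = 3.503 -> Y = 12.268 ✓
  T = 3.38 -> Y = 11.421 ✓
All samples match this transformation.

(a) T²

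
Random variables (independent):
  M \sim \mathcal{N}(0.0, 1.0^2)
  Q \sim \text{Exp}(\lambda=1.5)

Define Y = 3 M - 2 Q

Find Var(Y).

For independent RVs: Var(aX + bY) = a²Var(X) + b²Var(Y)
Var(M) = 1
Var(Q) = 0.44444444
Var(Y) = 3²*1 + (-2)²*0.44444444
= 9*1 + 4*0.44444444 = 10.777778

10.777778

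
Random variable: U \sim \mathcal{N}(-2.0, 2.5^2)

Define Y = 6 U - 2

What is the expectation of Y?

For Y = 6U - 2:
E[Y] = 6 * E[U] - 2
E[U] = -2.0 = -2
E[Y] = 6 * (-2) - 2 = -14

-14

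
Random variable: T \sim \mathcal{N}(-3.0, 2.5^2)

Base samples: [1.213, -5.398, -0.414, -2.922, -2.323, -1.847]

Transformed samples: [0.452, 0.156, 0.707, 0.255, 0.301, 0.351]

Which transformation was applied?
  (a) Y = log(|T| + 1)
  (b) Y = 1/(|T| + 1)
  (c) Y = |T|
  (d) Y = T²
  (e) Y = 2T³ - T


Checking option (b) Y = 1/(|T| + 1):
  T = 1.213 -> Y = 0.452 ✓
  T = -5.398 -> Y = 0.156 ✓
  T = -0.414 -> Y = 0.707 ✓
All samples match this transformation.

(b) 1/(|T| + 1)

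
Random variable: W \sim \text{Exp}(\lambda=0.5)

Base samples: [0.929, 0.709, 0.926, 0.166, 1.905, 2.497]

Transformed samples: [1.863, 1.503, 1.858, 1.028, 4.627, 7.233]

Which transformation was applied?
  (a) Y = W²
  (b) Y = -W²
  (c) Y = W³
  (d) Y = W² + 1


Checking option (d) Y = W² + 1:
  W = 0.929 -> Y = 1.863 ✓
  W = 0.709 -> Y = 1.503 ✓
  W = 0.926 -> Y = 1.858 ✓
All samples match this transformation.

(d) W² + 1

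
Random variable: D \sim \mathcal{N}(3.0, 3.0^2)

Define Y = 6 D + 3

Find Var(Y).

For Y = aD + b: Var(Y) = a² * Var(D)
Var(D) = 3.0^2 = 9
Var(Y) = 6² * 9 = 36 * 9 = 324

324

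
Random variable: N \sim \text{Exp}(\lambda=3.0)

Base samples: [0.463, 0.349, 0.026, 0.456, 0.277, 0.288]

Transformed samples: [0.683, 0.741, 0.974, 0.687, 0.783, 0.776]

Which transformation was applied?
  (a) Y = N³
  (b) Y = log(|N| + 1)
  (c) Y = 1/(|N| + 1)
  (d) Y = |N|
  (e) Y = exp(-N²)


Checking option (c) Y = 1/(|N| + 1):
  N = 0.463 -> Y = 0.683 ✓
  N = 0.349 -> Y = 0.741 ✓
  N = 0.026 -> Y = 0.974 ✓
All samples match this transformation.

(c) 1/(|N| + 1)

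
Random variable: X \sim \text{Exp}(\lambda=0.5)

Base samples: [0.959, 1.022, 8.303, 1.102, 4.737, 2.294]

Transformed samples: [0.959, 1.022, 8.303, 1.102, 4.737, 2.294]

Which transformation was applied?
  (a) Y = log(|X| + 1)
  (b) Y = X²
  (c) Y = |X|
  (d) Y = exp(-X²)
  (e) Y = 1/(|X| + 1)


Checking option (c) Y = |X|:
  X = 0.959 -> Y = 0.959 ✓
  X = 1.022 -> Y = 1.022 ✓
  X = 8.303 -> Y = 8.303 ✓
All samples match this transformation.

(c) |X|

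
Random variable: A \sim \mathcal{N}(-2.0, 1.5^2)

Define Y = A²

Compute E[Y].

Using E[X²] = Var(X) + (E[X])²:
E[A] = -2
Var(A) = 1.5^2 = 2.25
E[A²] = 2.25 + (-2)² = 2.25 + 4 = 6.25

6.25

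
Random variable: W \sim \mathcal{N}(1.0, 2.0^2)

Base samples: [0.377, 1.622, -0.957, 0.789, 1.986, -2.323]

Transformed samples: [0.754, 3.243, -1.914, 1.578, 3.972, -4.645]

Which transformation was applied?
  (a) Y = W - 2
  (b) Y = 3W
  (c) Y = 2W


Checking option (c) Y = 2W:
  W = 0.377 -> Y = 0.754 ✓
  W = 1.622 -> Y = 3.243 ✓
  W = -0.957 -> Y = -1.914 ✓
All samples match this transformation.

(c) 2W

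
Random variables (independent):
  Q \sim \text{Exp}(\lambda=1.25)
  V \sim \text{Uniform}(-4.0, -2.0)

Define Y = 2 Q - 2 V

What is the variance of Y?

For independent RVs: Var(aX + bY) = a²Var(X) + b²Var(Y)
Var(Q) = 0.64
Var(V) = 0.33333333
Var(Y) = 2²*0.64 + (-2)²*0.33333333
= 4*0.64 + 4*0.33333333 = 3.8933333

3.8933333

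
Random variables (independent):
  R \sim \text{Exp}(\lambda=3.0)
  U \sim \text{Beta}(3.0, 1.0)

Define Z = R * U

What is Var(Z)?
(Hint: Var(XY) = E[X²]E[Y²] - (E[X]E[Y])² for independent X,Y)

Var(XY) = E[X²]E[Y²] - (E[X]E[Y])²
E[R] = 0.33333333, Var(R) = 0.11111111
E[U] = 0.75, Var(U) = 0.0375
E[R²] = 0.11111111 + 0.33333333² = 0.22222222
E[U²] = 0.0375 + 0.75² = 0.6
Var(Z) = 0.22222222*0.6 - (0.33333333*0.75)²
= 0.13333333 - 0.0625 = 0.070833333

0.070833333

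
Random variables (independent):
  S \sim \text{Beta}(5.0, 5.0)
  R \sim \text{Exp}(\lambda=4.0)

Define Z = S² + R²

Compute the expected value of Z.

E[Z] = E[S²] + E[R²]
E[S²] = Var(S) + E[S]² = 0.022727273 + 0.25 = 0.27272727
E[R²] = Var(R) + E[R]² = 0.0625 + 0.0625 = 0.125
E[Z] = 0.27272727 + 0.125 = 0.39772727

0.39772727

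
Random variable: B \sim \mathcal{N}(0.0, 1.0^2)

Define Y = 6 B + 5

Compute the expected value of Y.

For Y = 6B + 5:
E[Y] = 6 * E[B] + 5
E[B] = 0.0 = 0
E[Y] = 6 * 0 + 5 = 5

5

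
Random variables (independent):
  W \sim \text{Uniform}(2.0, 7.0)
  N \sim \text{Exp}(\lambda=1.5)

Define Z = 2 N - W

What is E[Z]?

E[Z] = -1*E[W] + 2*E[N]
E[W] = 4.5
E[N] = 0.66666667
E[Z] = -1*4.5 + 2*0.66666667 = -3.1666667

-3.1666667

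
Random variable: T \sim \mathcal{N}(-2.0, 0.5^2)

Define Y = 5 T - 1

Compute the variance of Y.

For Y = aT + b: Var(Y) = a² * Var(T)
Var(T) = 0.5^2 = 0.25
Var(Y) = 5² * 0.25 = 25 * 0.25 = 6.25

6.25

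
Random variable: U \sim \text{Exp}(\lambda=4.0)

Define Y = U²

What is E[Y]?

E[U²] = Var(U) + (E[U])² = 0.0625 + 0.0625 = 0.125

0.125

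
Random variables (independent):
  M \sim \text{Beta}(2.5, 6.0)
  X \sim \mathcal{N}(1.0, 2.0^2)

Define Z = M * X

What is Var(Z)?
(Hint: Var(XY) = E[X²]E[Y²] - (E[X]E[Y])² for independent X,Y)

Var(XY) = E[X²]E[Y²] - (E[X]E[Y])²
E[M] = 0.29411765, Var(M) = 0.021853943
E[X] = 1, Var(X) = 4
E[M²] = 0.021853943 + 0.29411765² = 0.10835913
E[X²] = 4 + 1² = 5
Var(Z) = 0.10835913*5 - (0.29411765*1)²
= 0.54179567 - 0.08650519 = 0.45529048

0.45529048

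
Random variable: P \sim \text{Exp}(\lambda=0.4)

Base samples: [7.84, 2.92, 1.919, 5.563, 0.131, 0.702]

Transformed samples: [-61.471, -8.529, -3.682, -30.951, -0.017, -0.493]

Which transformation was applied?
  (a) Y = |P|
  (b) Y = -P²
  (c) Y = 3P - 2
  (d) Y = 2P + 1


Checking option (b) Y = -P²:
  P = 7.84 -> Y = -61.471 ✓
  P = 2.92 -> Y = -8.529 ✓
  P = 1.919 -> Y = -3.682 ✓
All samples match this transformation.

(b) -P²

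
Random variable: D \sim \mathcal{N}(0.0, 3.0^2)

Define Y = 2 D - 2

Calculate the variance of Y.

For Y = aD + b: Var(Y) = a² * Var(D)
Var(D) = 3.0^2 = 9
Var(Y) = 2² * 9 = 4 * 9 = 36

36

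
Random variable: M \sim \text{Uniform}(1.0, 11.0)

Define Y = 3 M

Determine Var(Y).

For Y = aM + b: Var(Y) = a² * Var(M)
Var(M) = (11 - 1)^2/12 = 8.3333333
Var(Y) = 3² * 8.3333333 = 9 * 8.3333333 = 75

75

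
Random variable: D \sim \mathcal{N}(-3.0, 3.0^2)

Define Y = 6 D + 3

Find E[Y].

For Y = 6D + 3:
E[Y] = 6 * E[D] + 3
E[D] = -3.0 = -3
E[Y] = 6 * (-3) + 3 = -15

-15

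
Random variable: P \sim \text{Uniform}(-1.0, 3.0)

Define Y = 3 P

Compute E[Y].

For Y = 3P:
E[Y] = 3 * E[P]
E[P] = (-1 + 3)/2 = 1
E[Y] = 3 * 1 = 3

3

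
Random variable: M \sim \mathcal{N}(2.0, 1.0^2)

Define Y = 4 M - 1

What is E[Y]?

For Y = 4M - 1:
E[Y] = 4 * E[M] - 1
E[M] = 2.0 = 2
E[Y] = 4 * 2 - 1 = 7

7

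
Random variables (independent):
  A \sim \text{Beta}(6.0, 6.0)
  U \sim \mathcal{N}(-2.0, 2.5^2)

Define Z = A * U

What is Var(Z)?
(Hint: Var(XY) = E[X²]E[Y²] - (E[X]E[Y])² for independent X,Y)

Var(XY) = E[X²]E[Y²] - (E[X]E[Y])²
E[A] = 0.5, Var(A) = 0.019230769
E[U] = -2, Var(U) = 6.25
E[A²] = 0.019230769 + 0.5² = 0.26923077
E[U²] = 6.25 + (-2)² = 10.25
Var(Z) = 0.26923077*10.25 - (0.5*(-2))²
= 2.7596154 - 1 = 1.7596154

1.7596154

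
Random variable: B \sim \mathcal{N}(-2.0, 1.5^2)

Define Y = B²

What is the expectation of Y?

Using E[X²] = Var(X) + (E[X])²:
E[B] = -2
Var(B) = 1.5^2 = 2.25
E[B²] = 2.25 + (-2)² = 2.25 + 4 = 6.25

6.25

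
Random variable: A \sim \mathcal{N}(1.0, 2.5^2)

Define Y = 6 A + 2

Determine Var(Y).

For Y = aA + b: Var(Y) = a² * Var(A)
Var(A) = 2.5^2 = 6.25
Var(Y) = 6² * 6.25 = 36 * 6.25 = 225

225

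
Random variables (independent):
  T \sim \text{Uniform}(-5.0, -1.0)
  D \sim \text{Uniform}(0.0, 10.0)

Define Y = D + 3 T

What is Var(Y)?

For independent RVs: Var(aX + bY) = a²Var(X) + b²Var(Y)
Var(T) = 1.3333333
Var(D) = 8.3333333
Var(Y) = 3²*1.3333333 + 1²*8.3333333
= 9*1.3333333 + 1*8.3333333 = 20.333333

20.333333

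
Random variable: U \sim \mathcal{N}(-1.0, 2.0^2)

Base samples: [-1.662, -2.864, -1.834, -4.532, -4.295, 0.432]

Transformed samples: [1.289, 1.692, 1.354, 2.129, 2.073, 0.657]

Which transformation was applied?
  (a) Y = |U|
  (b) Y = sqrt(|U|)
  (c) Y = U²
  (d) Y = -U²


Checking option (b) Y = sqrt(|U|):
  U = -1.662 -> Y = 1.289 ✓
  U = -2.864 -> Y = 1.692 ✓
  U = -1.834 -> Y = 1.354 ✓
All samples match this transformation.

(b) sqrt(|U|)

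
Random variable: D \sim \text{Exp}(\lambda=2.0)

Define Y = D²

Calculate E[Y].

E[D²] = Var(D) + (E[D])² = 0.25 + 0.25 = 0.5

0.5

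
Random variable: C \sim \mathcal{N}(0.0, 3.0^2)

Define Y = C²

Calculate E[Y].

Using E[X²] = Var(X) + (E[X])²:
E[C] = 0
Var(C) = 3.0^2 = 9
E[C²] = 9 + 0² = 9 + 0 = 9

9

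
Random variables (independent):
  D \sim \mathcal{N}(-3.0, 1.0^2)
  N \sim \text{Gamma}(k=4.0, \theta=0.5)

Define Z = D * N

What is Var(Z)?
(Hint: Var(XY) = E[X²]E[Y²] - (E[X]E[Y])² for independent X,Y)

Var(XY) = E[X²]E[Y²] - (E[X]E[Y])²
E[D] = -3, Var(D) = 1
E[N] = 2, Var(N) = 1
E[D²] = 1 + (-3)² = 10
E[N²] = 1 + 2² = 5
Var(Z) = 10*5 - (-3*2)²
= 50 - 36 = 14

14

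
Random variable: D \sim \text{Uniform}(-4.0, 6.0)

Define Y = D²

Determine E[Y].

Using E[X²] = Var(X) + (E[X])²:
E[D] = 1
Var(D) = (6 + 4)^2/12 = 8.3333333
E[D²] = 8.3333333 + 1² = 8.3333333 + 1 = 9.3333333

9.3333333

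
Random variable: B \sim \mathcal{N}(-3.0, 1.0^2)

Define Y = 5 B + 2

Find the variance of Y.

For Y = aB + b: Var(Y) = a² * Var(B)
Var(B) = 1.0^2 = 1
Var(Y) = 5² * 1 = 25 * 1 = 25

25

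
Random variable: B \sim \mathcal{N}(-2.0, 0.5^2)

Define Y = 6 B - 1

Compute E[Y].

For Y = 6B - 1:
E[Y] = 6 * E[B] - 1
E[B] = -2.0 = -2
E[Y] = 6 * (-2) - 1 = -13

-13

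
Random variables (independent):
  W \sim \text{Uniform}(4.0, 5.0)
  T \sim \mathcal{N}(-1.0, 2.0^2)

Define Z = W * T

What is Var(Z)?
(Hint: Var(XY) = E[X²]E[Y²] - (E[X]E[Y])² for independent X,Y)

Var(XY) = E[X²]E[Y²] - (E[X]E[Y])²
E[W] = 4.5, Var(W) = 0.083333333
E[T] = -1, Var(T) = 4
E[W²] = 0.083333333 + 4.5² = 20.333333
E[T²] = 4 + (-1)² = 5
Var(Z) = 20.333333*5 - (4.5*(-1))²
= 101.66667 - 20.25 = 81.416667

81.416667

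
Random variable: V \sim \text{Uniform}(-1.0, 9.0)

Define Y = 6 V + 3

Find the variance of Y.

For Y = aV + b: Var(Y) = a² * Var(V)
Var(V) = (9 + 1)^2/12 = 8.3333333
Var(Y) = 6² * 8.3333333 = 36 * 8.3333333 = 300

300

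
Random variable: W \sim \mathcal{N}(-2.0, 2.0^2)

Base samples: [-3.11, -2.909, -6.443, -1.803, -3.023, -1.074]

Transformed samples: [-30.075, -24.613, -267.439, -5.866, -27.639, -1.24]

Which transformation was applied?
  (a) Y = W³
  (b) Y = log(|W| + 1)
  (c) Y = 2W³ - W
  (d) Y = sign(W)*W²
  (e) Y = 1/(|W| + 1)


Checking option (a) Y = W³:
  W = -3.11 -> Y = -30.075 ✓
  W = -2.909 -> Y = -24.613 ✓
  W = -6.443 -> Y = -267.439 ✓
All samples match this transformation.

(a) W³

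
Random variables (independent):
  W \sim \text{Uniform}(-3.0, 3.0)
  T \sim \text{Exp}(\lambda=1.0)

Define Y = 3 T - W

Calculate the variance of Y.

For independent RVs: Var(aX + bY) = a²Var(X) + b²Var(Y)
Var(W) = 3
Var(T) = 1
Var(Y) = (-1)²*3 + 3²*1
= 1*3 + 9*1 = 12

12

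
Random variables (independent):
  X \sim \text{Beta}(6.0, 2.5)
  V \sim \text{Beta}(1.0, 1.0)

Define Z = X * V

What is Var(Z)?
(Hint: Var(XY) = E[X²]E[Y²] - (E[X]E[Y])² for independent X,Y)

Var(XY) = E[X²]E[Y²] - (E[X]E[Y])²
E[X] = 0.70588235, Var(X) = 0.021853943
E[V] = 0.5, Var(V) = 0.083333333
E[X²] = 0.021853943 + 0.70588235² = 0.52012384
E[V²] = 0.083333333 + 0.5² = 0.33333333
Var(Z) = 0.52012384*0.33333333 - (0.70588235*0.5)²
= 0.17337461 - 0.12456747 = 0.048807139

0.048807139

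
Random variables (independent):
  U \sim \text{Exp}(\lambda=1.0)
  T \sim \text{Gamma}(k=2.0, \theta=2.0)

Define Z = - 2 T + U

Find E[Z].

E[Z] = 1*E[U] - 2*E[T]
E[U] = 1
E[T] = 4
E[Z] = 1*1 - 2*4 = -7

-7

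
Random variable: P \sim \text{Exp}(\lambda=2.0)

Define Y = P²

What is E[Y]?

E[P²] = Var(P) + (E[P])² = 0.25 + 0.25 = 0.5

0.5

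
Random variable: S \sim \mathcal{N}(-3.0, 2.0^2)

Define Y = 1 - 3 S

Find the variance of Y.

For Y = aS + b: Var(Y) = a² * Var(S)
Var(S) = 2.0^2 = 4
Var(Y) = (-3)² * 4 = 9 * 4 = 36

36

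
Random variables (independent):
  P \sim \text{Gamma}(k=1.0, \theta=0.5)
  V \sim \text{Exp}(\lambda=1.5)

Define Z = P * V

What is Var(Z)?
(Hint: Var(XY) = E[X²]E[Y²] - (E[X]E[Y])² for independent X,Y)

Var(XY) = E[X²]E[Y²] - (E[X]E[Y])²
E[P] = 0.5, Var(P) = 0.25
E[V] = 0.66666667, Var(V) = 0.44444444
E[P²] = 0.25 + 0.5² = 0.5
E[V²] = 0.44444444 + 0.66666667² = 0.88888889
Var(Z) = 0.5*0.88888889 - (0.5*0.66666667)²
= 0.44444444 - 0.11111111 = 0.33333333

0.33333333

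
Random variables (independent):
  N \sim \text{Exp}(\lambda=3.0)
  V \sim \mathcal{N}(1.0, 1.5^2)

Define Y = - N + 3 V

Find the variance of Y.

For independent RVs: Var(aX + bY) = a²Var(X) + b²Var(Y)
Var(N) = 0.11111111
Var(V) = 2.25
Var(Y) = (-1)²*0.11111111 + 3²*2.25
= 1*0.11111111 + 9*2.25 = 20.361111

20.361111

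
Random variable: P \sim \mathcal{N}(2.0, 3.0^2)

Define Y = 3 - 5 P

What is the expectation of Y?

For Y = -5P + 3:
E[Y] = -5 * E[P] + 3
E[P] = 2.0 = 2
E[Y] = -5 * 2 + 3 = -7

-7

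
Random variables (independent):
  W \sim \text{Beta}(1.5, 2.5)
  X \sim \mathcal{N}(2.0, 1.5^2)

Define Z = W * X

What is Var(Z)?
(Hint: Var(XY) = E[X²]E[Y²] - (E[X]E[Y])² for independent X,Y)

Var(XY) = E[X²]E[Y²] - (E[X]E[Y])²
E[W] = 0.375, Var(W) = 0.046875
E[X] = 2, Var(X) = 2.25
E[W²] = 0.046875 + 0.375² = 0.1875
E[X²] = 2.25 + 2² = 6.25
Var(Z) = 0.1875*6.25 - (0.375*2)²
= 1.171875 - 0.5625 = 0.609375

0.609375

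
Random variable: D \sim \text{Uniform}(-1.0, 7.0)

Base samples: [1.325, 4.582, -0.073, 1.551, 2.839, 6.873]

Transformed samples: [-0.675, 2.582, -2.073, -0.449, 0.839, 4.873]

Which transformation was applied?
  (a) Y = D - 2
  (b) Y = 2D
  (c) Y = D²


Checking option (a) Y = D - 2:
  D = 1.325 -> Y = -0.675 ✓
  D = 4.582 -> Y = 2.582 ✓
  D = -0.073 -> Y = -2.073 ✓
All samples match this transformation.

(a) D - 2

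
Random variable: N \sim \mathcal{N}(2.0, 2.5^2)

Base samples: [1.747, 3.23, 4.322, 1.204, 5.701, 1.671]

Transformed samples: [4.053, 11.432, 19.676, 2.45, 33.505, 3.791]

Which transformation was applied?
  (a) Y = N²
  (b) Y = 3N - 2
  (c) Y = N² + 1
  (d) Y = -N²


Checking option (c) Y = N² + 1:
  N = 1.747 -> Y = 4.053 ✓
  N = 3.23 -> Y = 11.432 ✓
  N = 4.322 -> Y = 19.676 ✓
All samples match this transformation.

(c) N² + 1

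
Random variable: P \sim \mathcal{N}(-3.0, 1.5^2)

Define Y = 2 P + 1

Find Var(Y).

For Y = aP + b: Var(Y) = a² * Var(P)
Var(P) = 1.5^2 = 2.25
Var(Y) = 2² * 2.25 = 4 * 2.25 = 9

9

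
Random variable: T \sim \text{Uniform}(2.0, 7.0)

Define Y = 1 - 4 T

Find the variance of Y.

For Y = aT + b: Var(Y) = a² * Var(T)
Var(T) = (7 - 2)^2/12 = 2.0833333
Var(Y) = (-4)² * 2.0833333 = 16 * 2.0833333 = 33.333333

33.333333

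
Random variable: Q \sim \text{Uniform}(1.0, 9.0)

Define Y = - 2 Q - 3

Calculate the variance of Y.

For Y = aQ + b: Var(Y) = a² * Var(Q)
Var(Q) = (9 - 1)^2/12 = 5.3333333
Var(Y) = (-2)² * 5.3333333 = 4 * 5.3333333 = 21.333333

21.333333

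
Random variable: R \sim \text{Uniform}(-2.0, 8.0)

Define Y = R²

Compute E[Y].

E[R²] = Var(R) + (E[R])² = 8.3333333 + 9 = 17.333333

17.333333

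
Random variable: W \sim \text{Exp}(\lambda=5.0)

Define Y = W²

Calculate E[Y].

E[W²] = Var(W) + (E[W])² = 0.04 + 0.04 = 0.08

0.08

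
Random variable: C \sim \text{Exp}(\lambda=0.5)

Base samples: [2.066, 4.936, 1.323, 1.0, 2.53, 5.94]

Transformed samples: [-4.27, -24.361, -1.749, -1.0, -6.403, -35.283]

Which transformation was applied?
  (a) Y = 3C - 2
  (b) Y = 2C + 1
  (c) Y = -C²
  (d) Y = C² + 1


Checking option (c) Y = -C²:
  C = 2.066 -> Y = -4.27 ✓
  C = 4.936 -> Y = -24.361 ✓
  C = 1.323 -> Y = -1.749 ✓
All samples match this transformation.

(c) -C²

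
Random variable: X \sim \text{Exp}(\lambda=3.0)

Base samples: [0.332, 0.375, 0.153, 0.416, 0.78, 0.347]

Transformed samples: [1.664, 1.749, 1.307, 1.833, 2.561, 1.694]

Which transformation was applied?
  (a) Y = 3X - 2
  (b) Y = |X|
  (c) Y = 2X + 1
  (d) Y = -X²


Checking option (c) Y = 2X + 1:
  X = 0.332 -> Y = 1.664 ✓
  X = 0.375 -> Y = 1.749 ✓
  X = 0.153 -> Y = 1.307 ✓
All samples match this transformation.

(c) 2X + 1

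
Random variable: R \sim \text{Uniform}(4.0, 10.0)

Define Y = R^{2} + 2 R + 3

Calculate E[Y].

E[Y] = 1*E[R²] + 2*E[R] + 3
E[R] = 7
E[R²] = Var(R) + (E[R])² = 3 + 49 = 52
E[Y] = 1*52 + 2*7 + 3 = 69

69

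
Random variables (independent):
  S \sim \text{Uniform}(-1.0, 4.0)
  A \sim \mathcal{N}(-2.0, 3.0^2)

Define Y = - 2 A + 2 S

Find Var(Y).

For independent RVs: Var(aX + bY) = a²Var(X) + b²Var(Y)
Var(S) = 2.0833333
Var(A) = 9
Var(Y) = 2²*2.0833333 + (-2)²*9
= 4*2.0833333 + 4*9 = 44.333333

44.333333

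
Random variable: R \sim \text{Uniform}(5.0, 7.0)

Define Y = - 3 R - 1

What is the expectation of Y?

For Y = -3R - 1:
E[Y] = -3 * E[R] - 1
E[R] = (5 + 7)/2 = 6
E[Y] = -3 * 6 - 1 = -19

-19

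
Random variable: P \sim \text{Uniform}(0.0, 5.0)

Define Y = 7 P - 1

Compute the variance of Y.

For Y = aP + b: Var(Y) = a² * Var(P)
Var(P) = (5 - 0)^2/12 = 2.0833333
Var(Y) = 7² * 2.0833333 = 49 * 2.0833333 = 102.08333

102.08333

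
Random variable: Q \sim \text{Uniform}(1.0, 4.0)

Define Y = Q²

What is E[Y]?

E[Q²] = Var(Q) + (E[Q])² = 0.75 + 6.25 = 7

7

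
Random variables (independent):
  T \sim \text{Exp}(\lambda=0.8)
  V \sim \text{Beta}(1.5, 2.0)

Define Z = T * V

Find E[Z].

For independent RVs: E[XY] = E[X]*E[Y]
E[T] = 1.25
E[V] = 0.42857143
E[Z] = 1.25 * 0.42857143 = 0.53571429

0.53571429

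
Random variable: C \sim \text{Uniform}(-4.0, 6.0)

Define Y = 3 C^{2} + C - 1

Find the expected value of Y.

E[Y] = 3*E[C²] + 1*E[C] - 1
E[C] = 1
E[C²] = Var(C) + (E[C])² = 8.3333333 + 1 = 9.3333333
E[Y] = 3*9.3333333 + 1*1 - 1 = 28

28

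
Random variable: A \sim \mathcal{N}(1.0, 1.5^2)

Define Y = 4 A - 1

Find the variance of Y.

For Y = aA + b: Var(Y) = a² * Var(A)
Var(A) = 1.5^2 = 2.25
Var(Y) = 4² * 2.25 = 16 * 2.25 = 36

36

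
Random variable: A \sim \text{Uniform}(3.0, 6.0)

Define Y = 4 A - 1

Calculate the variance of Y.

For Y = aA + b: Var(Y) = a² * Var(A)
Var(A) = (6 - 3)^2/12 = 0.75
Var(Y) = 4² * 0.75 = 16 * 0.75 = 12

12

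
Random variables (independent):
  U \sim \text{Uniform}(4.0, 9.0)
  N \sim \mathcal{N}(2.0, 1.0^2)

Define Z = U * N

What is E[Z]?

For independent RVs: E[XY] = E[X]*E[Y]
E[U] = 6.5
E[N] = 2
E[Z] = 6.5 * 2 = 13

13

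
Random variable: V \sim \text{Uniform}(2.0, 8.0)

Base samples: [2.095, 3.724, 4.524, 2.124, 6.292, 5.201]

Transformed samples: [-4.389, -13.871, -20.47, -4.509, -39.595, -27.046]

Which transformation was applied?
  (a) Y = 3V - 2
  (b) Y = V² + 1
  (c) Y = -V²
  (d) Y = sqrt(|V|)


Checking option (c) Y = -V²:
  V = 2.095 -> Y = -4.389 ✓
  V = 3.724 -> Y = -13.871 ✓
  V = 4.524 -> Y = -20.47 ✓
All samples match this transformation.

(c) -V²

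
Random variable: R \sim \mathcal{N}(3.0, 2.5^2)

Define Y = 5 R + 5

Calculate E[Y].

For Y = 5R + 5:
E[Y] = 5 * E[R] + 5
E[R] = 3.0 = 3
E[Y] = 5 * 3 + 5 = 20

20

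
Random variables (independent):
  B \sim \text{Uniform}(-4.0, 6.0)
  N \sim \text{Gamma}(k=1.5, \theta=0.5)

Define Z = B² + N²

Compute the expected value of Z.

E[Z] = E[B²] + E[N²]
E[B²] = Var(B) + E[B]² = 8.3333333 + 1 = 9.3333333
E[N²] = Var(N) + E[N]² = 0.375 + 0.5625 = 0.9375
E[Z] = 9.3333333 + 0.9375 = 10.270833

10.270833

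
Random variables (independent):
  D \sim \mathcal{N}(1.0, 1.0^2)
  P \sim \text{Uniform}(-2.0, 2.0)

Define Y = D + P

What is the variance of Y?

For independent RVs: Var(aX + bY) = a²Var(X) + b²Var(Y)
Var(D) = 1
Var(P) = 1.3333333
Var(Y) = 1²*1 + 1²*1.3333333
= 1*1 + 1*1.3333333 = 2.3333333

2.3333333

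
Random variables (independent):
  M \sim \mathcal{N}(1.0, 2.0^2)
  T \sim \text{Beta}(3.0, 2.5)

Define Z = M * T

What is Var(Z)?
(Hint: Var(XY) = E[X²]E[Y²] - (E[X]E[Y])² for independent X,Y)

Var(XY) = E[X²]E[Y²] - (E[X]E[Y])²
E[M] = 1, Var(M) = 4
E[T] = 0.54545455, Var(T) = 0.038143675
E[M²] = 4 + 1² = 5
E[T²] = 0.038143675 + 0.54545455² = 0.33566434
Var(Z) = 5*0.33566434 - (1*0.54545455)²
= 1.6783217 - 0.29752066 = 1.380801

1.380801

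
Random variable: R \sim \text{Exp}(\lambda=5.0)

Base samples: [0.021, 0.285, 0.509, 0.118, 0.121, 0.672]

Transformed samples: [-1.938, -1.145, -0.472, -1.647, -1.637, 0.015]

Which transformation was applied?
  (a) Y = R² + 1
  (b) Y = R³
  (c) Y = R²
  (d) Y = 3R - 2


Checking option (d) Y = 3R - 2:
  R = 0.021 -> Y = -1.938 ✓
  R = 0.285 -> Y = -1.145 ✓
  R = 0.509 -> Y = -0.472 ✓
All samples match this transformation.

(d) 3R - 2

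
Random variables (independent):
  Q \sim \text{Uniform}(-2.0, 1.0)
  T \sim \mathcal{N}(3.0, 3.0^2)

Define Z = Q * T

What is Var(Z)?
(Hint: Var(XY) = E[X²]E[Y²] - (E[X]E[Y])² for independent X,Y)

Var(XY) = E[X²]E[Y²] - (E[X]E[Y])²
E[Q] = -0.5, Var(Q) = 0.75
E[T] = 3, Var(T) = 9
E[Q²] = 0.75 + (-0.5)² = 1
E[T²] = 9 + 3² = 18
Var(Z) = 1*18 - (-0.5*3)²
= 18 - 2.25 = 15.75

15.75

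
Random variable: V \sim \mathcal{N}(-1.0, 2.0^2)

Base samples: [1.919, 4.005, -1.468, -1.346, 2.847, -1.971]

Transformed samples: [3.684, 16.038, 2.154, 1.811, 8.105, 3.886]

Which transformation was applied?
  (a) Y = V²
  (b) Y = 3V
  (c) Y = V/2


Checking option (a) Y = V²:
  V = 1.919 -> Y = 3.684 ✓
  V = 4.005 -> Y = 16.038 ✓
  V = -1.468 -> Y = 2.154 ✓
All samples match this transformation.

(a) V²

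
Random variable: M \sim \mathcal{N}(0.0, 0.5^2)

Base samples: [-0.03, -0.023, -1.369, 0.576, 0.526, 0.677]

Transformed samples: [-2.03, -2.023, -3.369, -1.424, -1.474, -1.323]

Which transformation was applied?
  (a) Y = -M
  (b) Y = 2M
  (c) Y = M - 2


Checking option (c) Y = M - 2:
  M = -0.03 -> Y = -2.03 ✓
  M = -0.023 -> Y = -2.023 ✓
  M = -1.369 -> Y = -3.369 ✓
All samples match this transformation.

(c) M - 2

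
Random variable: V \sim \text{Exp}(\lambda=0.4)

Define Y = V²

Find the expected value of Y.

Using E[X²] = Var(X) + (E[X])²:
E[V] = 2.5
Var(V) = 1/0.4^2 = 6.25
E[V²] = 6.25 + 2.5² = 6.25 + 6.25 = 12.5

12.5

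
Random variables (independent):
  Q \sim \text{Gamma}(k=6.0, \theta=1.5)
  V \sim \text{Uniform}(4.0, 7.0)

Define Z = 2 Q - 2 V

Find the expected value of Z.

E[Z] = 2*E[Q] - 2*E[V]
E[Q] = 9
E[V] = 5.5
E[Z] = 2*9 - 2*5.5 = 7

7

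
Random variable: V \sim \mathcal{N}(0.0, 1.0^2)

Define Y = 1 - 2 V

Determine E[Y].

For Y = -2V + 1:
E[Y] = -2 * E[V] + 1
E[V] = 0.0 = 0
E[Y] = -2 * 0 + 1 = 1

1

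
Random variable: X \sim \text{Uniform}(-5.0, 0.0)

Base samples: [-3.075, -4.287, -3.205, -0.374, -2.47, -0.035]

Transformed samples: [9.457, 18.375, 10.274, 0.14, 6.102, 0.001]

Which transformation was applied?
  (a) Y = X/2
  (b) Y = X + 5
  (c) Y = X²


Checking option (c) Y = X²:
  X = -3.075 -> Y = 9.457 ✓
  X = -4.287 -> Y = 18.375 ✓
  X = -3.205 -> Y = 10.274 ✓
All samples match this transformation.

(c) X²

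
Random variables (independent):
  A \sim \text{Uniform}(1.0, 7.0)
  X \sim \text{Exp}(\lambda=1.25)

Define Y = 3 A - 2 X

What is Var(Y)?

For independent RVs: Var(aX + bY) = a²Var(X) + b²Var(Y)
Var(A) = 3
Var(X) = 0.64
Var(Y) = 3²*3 + (-2)²*0.64
= 9*3 + 4*0.64 = 29.56

29.56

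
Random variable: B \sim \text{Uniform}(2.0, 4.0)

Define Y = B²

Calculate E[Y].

Using E[X²] = Var(X) + (E[X])²:
E[B] = 3
Var(B) = (4 - 2)^2/12 = 0.33333333
E[B²] = 0.33333333 + 3² = 0.33333333 + 9 = 9.3333333

9.3333333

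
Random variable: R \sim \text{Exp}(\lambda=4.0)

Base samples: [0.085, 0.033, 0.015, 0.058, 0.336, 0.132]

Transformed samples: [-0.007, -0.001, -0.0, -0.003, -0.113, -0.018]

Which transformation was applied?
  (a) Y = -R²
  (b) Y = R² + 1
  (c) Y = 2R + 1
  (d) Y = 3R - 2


Checking option (a) Y = -R²:
  R = 0.085 -> Y = -0.007 ✓
  R = 0.033 -> Y = -0.001 ✓
  R = 0.015 -> Y = -0.0 ✓
All samples match this transformation.

(a) -R²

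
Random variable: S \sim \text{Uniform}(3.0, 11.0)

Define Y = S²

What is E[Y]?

Using E[X²] = Var(X) + (E[X])²:
E[S] = 7
Var(S) = (11 - 3)^2/12 = 5.3333333
E[S²] = 5.3333333 + 7² = 5.3333333 + 49 = 54.333333

54.333333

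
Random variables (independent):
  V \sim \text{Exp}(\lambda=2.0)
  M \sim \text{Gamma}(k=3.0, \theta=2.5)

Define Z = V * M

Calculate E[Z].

For independent RVs: E[XY] = E[X]*E[Y]
E[V] = 0.5
E[M] = 7.5
E[Z] = 0.5 * 7.5 = 3.75

3.75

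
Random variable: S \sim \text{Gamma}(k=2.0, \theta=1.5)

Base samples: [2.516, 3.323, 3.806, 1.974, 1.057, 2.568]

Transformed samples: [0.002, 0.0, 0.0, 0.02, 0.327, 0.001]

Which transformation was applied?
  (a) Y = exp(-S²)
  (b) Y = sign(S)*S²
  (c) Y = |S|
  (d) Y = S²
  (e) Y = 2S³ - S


Checking option (a) Y = exp(-S²):
  S = 2.516 -> Y = 0.002 ✓
  S = 3.323 -> Y = 0.0 ✓
  S = 3.806 -> Y = 0.0 ✓
All samples match this transformation.

(a) exp(-S²)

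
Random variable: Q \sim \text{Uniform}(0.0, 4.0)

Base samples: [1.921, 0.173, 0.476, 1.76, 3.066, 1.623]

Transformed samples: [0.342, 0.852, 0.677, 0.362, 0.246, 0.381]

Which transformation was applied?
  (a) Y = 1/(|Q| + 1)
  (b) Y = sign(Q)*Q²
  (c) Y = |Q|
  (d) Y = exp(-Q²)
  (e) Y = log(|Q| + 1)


Checking option (a) Y = 1/(|Q| + 1):
  Q = 1.921 -> Y = 0.342 ✓
  Q = 0.173 -> Y = 0.852 ✓
  Q = 0.476 -> Y = 0.677 ✓
All samples match this transformation.

(a) 1/(|Q| + 1)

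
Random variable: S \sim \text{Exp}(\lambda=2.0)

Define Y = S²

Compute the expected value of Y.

Using E[X²] = Var(X) + (E[X])²:
E[S] = 0.5
Var(S) = 1/2.0^2 = 0.25
E[S²] = 0.25 + 0.5² = 0.25 + 0.25 = 0.5

0.5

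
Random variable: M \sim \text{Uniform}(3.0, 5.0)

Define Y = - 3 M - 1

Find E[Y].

For Y = -3M - 1:
E[Y] = -3 * E[M] - 1
E[M] = (3 + 5)/2 = 4
E[Y] = -3 * 4 - 1 = -13

-13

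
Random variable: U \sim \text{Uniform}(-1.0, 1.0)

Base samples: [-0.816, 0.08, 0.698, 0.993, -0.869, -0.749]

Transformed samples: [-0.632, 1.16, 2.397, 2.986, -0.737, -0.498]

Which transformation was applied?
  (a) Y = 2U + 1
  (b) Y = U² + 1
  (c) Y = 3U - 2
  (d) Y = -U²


Checking option (a) Y = 2U + 1:
  U = -0.816 -> Y = -0.632 ✓
  U = 0.08 -> Y = 1.16 ✓
  U = 0.698 -> Y = 2.397 ✓
All samples match this transformation.

(a) 2U + 1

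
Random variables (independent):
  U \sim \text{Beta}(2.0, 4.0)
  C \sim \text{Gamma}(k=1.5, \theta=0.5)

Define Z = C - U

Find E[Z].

E[Z] = -1*E[U] + 1*E[C]
E[U] = 0.33333333
E[C] = 0.75
E[Z] = -1*0.33333333 + 1*0.75 = 0.41666667

0.41666667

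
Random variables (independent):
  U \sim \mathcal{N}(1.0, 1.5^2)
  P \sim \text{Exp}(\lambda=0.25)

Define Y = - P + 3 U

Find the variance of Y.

For independent RVs: Var(aX + bY) = a²Var(X) + b²Var(Y)
Var(U) = 2.25
Var(P) = 16
Var(Y) = 3²*2.25 + (-1)²*16
= 9*2.25 + 1*16 = 36.25

36.25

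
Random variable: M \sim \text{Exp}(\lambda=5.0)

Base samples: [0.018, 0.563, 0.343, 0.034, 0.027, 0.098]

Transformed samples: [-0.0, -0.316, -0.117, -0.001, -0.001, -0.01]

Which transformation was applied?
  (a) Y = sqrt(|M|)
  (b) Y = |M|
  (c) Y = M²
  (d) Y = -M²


Checking option (d) Y = -M²:
  M = 0.018 -> Y = -0.0 ✓
  M = 0.563 -> Y = -0.316 ✓
  M = 0.343 -> Y = -0.117 ✓
All samples match this transformation.

(d) -M²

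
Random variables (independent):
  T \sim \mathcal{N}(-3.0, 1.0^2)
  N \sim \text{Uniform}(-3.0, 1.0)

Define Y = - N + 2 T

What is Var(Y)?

For independent RVs: Var(aX + bY) = a²Var(X) + b²Var(Y)
Var(T) = 1
Var(N) = 1.3333333
Var(Y) = 2²*1 + (-1)²*1.3333333
= 4*1 + 1*1.3333333 = 5.3333333

5.3333333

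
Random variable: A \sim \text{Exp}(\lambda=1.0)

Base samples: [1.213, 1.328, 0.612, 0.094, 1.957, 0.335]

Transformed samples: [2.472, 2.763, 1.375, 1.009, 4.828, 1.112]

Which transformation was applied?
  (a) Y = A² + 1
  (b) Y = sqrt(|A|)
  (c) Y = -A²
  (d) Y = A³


Checking option (a) Y = A² + 1:
  A = 1.213 -> Y = 2.472 ✓
  A = 1.328 -> Y = 2.763 ✓
  A = 0.612 -> Y = 1.375 ✓
All samples match this transformation.

(a) A² + 1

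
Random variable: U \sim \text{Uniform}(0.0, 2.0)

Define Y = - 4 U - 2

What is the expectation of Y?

For Y = -4U - 2:
E[Y] = -4 * E[U] - 2
E[U] = (0 + 2)/2 = 1
E[Y] = -4 * 1 - 2 = -6

-6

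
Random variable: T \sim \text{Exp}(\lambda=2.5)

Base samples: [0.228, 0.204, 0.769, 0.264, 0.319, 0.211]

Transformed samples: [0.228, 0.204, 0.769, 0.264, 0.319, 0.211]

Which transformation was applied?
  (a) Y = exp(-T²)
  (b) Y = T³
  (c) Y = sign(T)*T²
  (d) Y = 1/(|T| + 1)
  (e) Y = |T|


Checking option (e) Y = |T|:
  T = 0.228 -> Y = 0.228 ✓
  T = 0.204 -> Y = 0.204 ✓
  T = 0.769 -> Y = 0.769 ✓
All samples match this transformation.

(e) |T|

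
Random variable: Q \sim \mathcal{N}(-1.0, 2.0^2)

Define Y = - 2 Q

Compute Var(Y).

For Y = aQ + b: Var(Y) = a² * Var(Q)
Var(Q) = 2.0^2 = 4
Var(Y) = (-2)² * 4 = 4 * 4 = 16

16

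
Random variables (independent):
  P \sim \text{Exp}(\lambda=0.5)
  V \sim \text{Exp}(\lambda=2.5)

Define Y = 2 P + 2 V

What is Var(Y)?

For independent RVs: Var(aX + bY) = a²Var(X) + b²Var(Y)
Var(P) = 4
Var(V) = 0.16
Var(Y) = 2²*4 + 2²*0.16
= 4*4 + 4*0.16 = 16.64

16.64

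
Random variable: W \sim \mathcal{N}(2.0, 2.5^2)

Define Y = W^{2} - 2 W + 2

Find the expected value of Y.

E[Y] = 1*E[W²] - 2*E[W] + 2
E[W] = 2
E[W²] = Var(W) + (E[W])² = 6.25 + 4 = 10.25
E[Y] = 1*10.25 - 2*2 + 2 = 8.25

8.25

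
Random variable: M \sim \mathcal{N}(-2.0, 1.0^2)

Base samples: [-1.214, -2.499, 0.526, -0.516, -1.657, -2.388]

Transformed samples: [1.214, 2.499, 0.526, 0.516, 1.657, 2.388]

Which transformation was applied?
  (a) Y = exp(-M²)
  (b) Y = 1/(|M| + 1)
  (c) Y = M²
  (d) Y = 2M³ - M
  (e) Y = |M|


Checking option (e) Y = |M|:
  M = -1.214 -> Y = 1.214 ✓
  M = -2.499 -> Y = 2.499 ✓
  M = 0.526 -> Y = 0.526 ✓
All samples match this transformation.

(e) |M|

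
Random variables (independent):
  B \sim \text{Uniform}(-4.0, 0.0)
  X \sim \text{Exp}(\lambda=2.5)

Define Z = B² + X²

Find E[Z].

E[Z] = E[B²] + E[X²]
E[B²] = Var(B) + E[B]² = 1.3333333 + 4 = 5.3333333
E[X²] = Var(X) + E[X]² = 0.16 + 0.16 = 0.32
E[Z] = 5.3333333 + 0.32 = 5.6533333

5.6533333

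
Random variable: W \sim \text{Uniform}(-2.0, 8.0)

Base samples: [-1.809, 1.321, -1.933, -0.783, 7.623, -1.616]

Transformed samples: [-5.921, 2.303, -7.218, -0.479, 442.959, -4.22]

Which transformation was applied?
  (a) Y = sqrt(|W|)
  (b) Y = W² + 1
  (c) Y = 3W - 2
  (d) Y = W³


Checking option (d) Y = W³:
  W = -1.809 -> Y = -5.921 ✓
  W = 1.321 -> Y = 2.303 ✓
  W = -1.933 -> Y = -7.218 ✓
All samples match this transformation.

(d) W³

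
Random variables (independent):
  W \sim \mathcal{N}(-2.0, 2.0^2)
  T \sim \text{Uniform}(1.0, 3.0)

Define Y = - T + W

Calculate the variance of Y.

For independent RVs: Var(aX + bY) = a²Var(X) + b²Var(Y)
Var(W) = 4
Var(T) = 0.33333333
Var(Y) = 1²*4 + (-1)²*0.33333333
= 1*4 + 1*0.33333333 = 4.3333333

4.3333333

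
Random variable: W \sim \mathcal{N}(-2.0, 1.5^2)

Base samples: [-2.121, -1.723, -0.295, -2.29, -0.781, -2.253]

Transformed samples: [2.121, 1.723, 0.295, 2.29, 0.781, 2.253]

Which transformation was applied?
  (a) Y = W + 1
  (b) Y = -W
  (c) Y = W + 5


Checking option (b) Y = -W:
  W = -2.121 -> Y = 2.121 ✓
  W = -1.723 -> Y = 1.723 ✓
  W = -0.295 -> Y = 0.295 ✓
All samples match this transformation.

(b) -W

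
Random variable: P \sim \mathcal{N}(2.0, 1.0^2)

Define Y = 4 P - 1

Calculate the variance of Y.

For Y = aP + b: Var(Y) = a² * Var(P)
Var(P) = 1.0^2 = 1
Var(Y) = 4² * 1 = 16 * 1 = 16

16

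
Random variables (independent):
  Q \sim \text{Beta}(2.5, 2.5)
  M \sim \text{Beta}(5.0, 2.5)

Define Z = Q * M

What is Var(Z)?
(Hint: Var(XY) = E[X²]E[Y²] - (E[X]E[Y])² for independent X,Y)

Var(XY) = E[X²]E[Y²] - (E[X]E[Y])²
E[Q] = 0.5, Var(Q) = 0.041666667
E[M] = 0.66666667, Var(M) = 0.026143791
E[Q²] = 0.041666667 + 0.5² = 0.29166667
E[M²] = 0.026143791 + 0.66666667² = 0.47058824
Var(Z) = 0.29166667*0.47058824 - (0.5*0.66666667)²
= 0.1372549 - 0.11111111 = 0.026143791

0.026143791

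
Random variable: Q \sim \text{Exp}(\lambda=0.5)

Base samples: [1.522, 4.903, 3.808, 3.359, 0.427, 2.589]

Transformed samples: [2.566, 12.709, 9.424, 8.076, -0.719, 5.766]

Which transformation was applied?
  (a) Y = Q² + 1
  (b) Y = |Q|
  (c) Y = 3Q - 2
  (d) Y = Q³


Checking option (c) Y = 3Q - 2:
  Q = 1.522 -> Y = 2.566 ✓
  Q = 4.903 -> Y = 12.709 ✓
  Q = 3.808 -> Y = 9.424 ✓
All samples match this transformation.

(c) 3Q - 2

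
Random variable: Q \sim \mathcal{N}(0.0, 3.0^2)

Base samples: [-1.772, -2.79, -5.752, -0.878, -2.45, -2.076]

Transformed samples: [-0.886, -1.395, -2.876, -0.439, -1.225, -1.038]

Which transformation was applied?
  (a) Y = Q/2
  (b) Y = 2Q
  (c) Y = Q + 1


Checking option (a) Y = Q/2:
  Q = -1.772 -> Y = -0.886 ✓
  Q = -2.79 -> Y = -1.395 ✓
  Q = -5.752 -> Y = -2.876 ✓
All samples match this transformation.

(a) Q/2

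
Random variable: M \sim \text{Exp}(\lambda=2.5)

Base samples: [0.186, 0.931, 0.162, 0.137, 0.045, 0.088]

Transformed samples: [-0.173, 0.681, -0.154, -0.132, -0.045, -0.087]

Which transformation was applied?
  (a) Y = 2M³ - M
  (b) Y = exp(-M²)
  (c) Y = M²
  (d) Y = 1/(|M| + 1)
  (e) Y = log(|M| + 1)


Checking option (a) Y = 2M³ - M:
  M = 0.186 -> Y = -0.173 ✓
  M = 0.931 -> Y = 0.681 ✓
  M = 0.162 -> Y = -0.154 ✓
All samples match this transformation.

(a) 2M³ - M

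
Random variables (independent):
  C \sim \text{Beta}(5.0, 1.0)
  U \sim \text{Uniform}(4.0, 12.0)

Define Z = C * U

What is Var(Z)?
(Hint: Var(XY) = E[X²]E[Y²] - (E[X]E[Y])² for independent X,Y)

Var(XY) = E[X²]E[Y²] - (E[X]E[Y])²
E[C] = 0.83333333, Var(C) = 0.01984127
E[U] = 8, Var(U) = 5.3333333
E[C²] = 0.01984127 + 0.83333333² = 0.71428571
E[U²] = 5.3333333 + 8² = 69.333333
Var(Z) = 0.71428571*69.333333 - (0.83333333*8)²
= 49.52381 - 44.444444 = 5.0793651

5.0793651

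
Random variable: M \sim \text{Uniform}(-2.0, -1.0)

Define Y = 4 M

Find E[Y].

For Y = 4M:
E[Y] = 4 * E[M]
E[M] = (-2 - 1)/2 = -1.5
E[Y] = 4 * (-1.5) = -6

-6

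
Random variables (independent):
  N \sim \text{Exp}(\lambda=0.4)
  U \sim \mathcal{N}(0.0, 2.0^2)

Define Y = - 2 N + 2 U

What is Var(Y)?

For independent RVs: Var(aX + bY) = a²Var(X) + b²Var(Y)
Var(N) = 6.25
Var(U) = 4
Var(Y) = (-2)²*6.25 + 2²*4
= 4*6.25 + 4*4 = 41

41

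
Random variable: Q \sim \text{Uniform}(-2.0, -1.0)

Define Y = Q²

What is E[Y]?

Using E[X²] = Var(X) + (E[X])²:
E[Q] = -1.5
Var(Q) = (-1 + 2)^2/12 = 0.083333333
E[Q²] = 0.083333333 + (-1.5)² = 0.083333333 + 2.25 = 2.3333333

2.3333333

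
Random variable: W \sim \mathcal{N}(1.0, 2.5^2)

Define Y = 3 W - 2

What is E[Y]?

For Y = 3W - 2:
E[Y] = 3 * E[W] - 2
E[W] = 1.0 = 1
E[Y] = 3 * 1 - 2 = 1

1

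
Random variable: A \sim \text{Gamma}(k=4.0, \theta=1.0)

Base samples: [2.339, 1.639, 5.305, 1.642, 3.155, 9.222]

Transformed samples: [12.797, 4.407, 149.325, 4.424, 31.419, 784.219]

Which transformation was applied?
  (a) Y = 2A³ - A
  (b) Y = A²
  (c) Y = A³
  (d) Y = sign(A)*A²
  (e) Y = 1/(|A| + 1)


Checking option (c) Y = A³:
  A = 2.339 -> Y = 12.797 ✓
  A = 1.639 -> Y = 4.407 ✓
  A = 5.305 -> Y = 149.325 ✓
All samples match this transformation.

(c) A³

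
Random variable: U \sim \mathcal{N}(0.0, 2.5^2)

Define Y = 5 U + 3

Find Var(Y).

For Y = aU + b: Var(Y) = a² * Var(U)
Var(U) = 2.5^2 = 6.25
Var(Y) = 5² * 6.25 = 25 * 6.25 = 156.25

156.25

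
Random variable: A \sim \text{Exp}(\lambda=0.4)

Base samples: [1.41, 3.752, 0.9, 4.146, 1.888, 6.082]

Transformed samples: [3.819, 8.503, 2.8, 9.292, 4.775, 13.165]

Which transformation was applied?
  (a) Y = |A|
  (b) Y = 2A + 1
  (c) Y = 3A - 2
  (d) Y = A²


Checking option (b) Y = 2A + 1:
  A = 1.41 -> Y = 3.819 ✓
  A = 3.752 -> Y = 8.503 ✓
  A = 0.9 -> Y = 2.8 ✓
All samples match this transformation.

(b) 2A + 1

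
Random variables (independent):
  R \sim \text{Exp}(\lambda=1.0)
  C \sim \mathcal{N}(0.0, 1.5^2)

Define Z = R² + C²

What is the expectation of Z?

E[Z] = E[R²] + E[C²]
E[R²] = Var(R) + E[R]² = 1 + 1 = 2
E[C²] = Var(C) + E[C]² = 2.25 + 0 = 2.25
E[Z] = 2 + 2.25 = 4.25

4.25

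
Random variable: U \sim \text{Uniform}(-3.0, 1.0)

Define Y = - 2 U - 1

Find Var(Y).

For Y = aU + b: Var(Y) = a² * Var(U)
Var(U) = (1 + 3)^2/12 = 1.3333333
Var(Y) = (-2)² * 1.3333333 = 4 * 1.3333333 = 5.3333333

5.3333333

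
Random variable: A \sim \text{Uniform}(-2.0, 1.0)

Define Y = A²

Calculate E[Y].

E[A²] = Var(A) + (E[A])² = 0.75 + 0.25 = 1

1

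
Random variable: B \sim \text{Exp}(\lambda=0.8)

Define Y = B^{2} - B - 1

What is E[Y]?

E[Y] = 1*E[B²] - 1*E[B] - 1
E[B] = 1.25
E[B²] = Var(B) + (E[B])² = 1.5625 + 1.5625 = 3.125
E[Y] = 1*3.125 - 1*1.25 - 1 = 0.875

0.875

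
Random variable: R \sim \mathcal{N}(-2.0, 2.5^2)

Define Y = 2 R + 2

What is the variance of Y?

For Y = aR + b: Var(Y) = a² * Var(R)
Var(R) = 2.5^2 = 6.25
Var(Y) = 2² * 6.25 = 4 * 6.25 = 25

25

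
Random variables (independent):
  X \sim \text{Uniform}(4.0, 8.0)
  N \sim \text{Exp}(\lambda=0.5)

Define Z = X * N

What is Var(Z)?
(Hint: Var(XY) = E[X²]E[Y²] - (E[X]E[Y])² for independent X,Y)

Var(XY) = E[X²]E[Y²] - (E[X]E[Y])²
E[X] = 6, Var(X) = 1.3333333
E[N] = 2, Var(N) = 4
E[X²] = 1.3333333 + 6² = 37.333333
E[N²] = 4 + 2² = 8
Var(Z) = 37.333333*8 - (6*2)²
= 298.66667 - 144 = 154.66667

154.66667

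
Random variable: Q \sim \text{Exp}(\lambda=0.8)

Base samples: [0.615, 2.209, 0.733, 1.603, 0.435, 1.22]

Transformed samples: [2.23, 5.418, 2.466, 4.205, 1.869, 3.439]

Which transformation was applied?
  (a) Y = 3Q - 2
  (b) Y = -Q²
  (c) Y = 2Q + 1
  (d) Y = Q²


Checking option (c) Y = 2Q + 1:
  Q = 0.615 -> Y = 2.23 ✓
  Q = 2.209 -> Y = 5.418 ✓
  Q = 0.733 -> Y = 2.466 ✓
All samples match this transformation.

(c) 2Q + 1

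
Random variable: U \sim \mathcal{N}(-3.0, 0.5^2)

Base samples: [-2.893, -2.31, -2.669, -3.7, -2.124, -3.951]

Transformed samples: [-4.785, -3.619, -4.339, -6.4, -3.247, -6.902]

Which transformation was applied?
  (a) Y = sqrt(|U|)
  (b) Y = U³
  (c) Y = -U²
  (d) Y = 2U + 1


Checking option (d) Y = 2U + 1:
  U = -2.893 -> Y = -4.785 ✓
  U = -2.31 -> Y = -3.619 ✓
  U = -2.669 -> Y = -4.339 ✓
All samples match this transformation.

(d) 2U + 1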